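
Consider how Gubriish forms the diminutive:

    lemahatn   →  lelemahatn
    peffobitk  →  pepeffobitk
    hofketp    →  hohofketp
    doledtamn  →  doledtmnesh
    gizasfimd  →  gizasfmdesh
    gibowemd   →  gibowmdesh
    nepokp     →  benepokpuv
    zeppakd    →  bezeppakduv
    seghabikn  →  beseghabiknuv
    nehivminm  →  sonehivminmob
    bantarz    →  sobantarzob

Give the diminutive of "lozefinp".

solozefinpob

lemahatn and doledtamn both end in -n yet inflect differently (lelemahatn, doledtmnesh), so the final letter is not what conditions the rule; the second-to-last letter is.
"lozefinp" has second-to-last letter 'n'. The one such stem in the data (nehivminm → sonehivminmob) adds so- … -ob around the stem, so the same rule applies.
So lozefinp → solozefinpob.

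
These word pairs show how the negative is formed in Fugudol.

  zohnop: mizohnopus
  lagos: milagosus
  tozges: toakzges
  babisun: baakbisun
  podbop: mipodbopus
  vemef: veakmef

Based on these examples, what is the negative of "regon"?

"regon" has last vowel 'o'. The stems whose last vowel is 'o' (lagos → milagosus, zohnop → mizohnopus, podbop → mipodbopus) add mi- … -us around the stem.
So regon → miregonus.

miregonus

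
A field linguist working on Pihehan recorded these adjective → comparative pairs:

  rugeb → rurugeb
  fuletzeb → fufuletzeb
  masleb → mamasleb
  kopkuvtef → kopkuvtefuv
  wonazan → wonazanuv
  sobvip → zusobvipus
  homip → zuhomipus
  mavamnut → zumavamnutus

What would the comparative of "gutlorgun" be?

gutlorgunuv

rugeb and kopkuvtef both have last vowel 'e' yet inflect differently (rurugeb, kopkuvtefuv), so the last vowel is not what conditions the rule; the final letter is.
"gutlorgun" ends in -n. The one such stem in the data (wonazan → wonazanuv) adds -uv, so the same rule applies.
The other patterns: stems ending in -b repeat the first consonant+vowel as a prefix; stems ending in -p or -t add zu- … -us around the stem.
So gutlorgun → gutlorgunuv.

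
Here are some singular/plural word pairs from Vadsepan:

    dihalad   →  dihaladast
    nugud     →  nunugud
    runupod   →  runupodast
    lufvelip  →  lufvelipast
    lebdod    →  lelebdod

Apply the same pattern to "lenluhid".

lenluhidast

runupod and lebdod both end in -d yet inflect differently (runupodast, lelebdod), so the final letter is not what conditions the rule; the number of vowels is.
"lenluhid" has 3 vowels. The stems with 3 vowels (runupod → runupodast, lufvelip → lufvelipast, dihalad → dihaladast) add -ast.
The other pattern: stems with 2 vowels repeat the first consonant+vowel as a prefix.
So lenluhid → lenluhidast.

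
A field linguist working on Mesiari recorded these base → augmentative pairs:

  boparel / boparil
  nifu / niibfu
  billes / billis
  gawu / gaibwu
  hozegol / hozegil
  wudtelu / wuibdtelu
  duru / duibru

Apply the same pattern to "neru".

"neru" ends in -u. The stems ending in -u (duru → duibru, wudtelu → wuibdtelu, nifu → niibfu) insert -ib- after the first vowel.
The other pattern: stems ending in -l or -s change the last vowel to 'i'.
So neru → neibru.

neibru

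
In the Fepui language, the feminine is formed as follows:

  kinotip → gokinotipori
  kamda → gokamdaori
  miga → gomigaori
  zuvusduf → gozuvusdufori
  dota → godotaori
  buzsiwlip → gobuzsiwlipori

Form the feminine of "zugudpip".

gozugudpipori

Every pair shown (kinotip → gokinotipori, kamda → gokamdaori, miga → gomigaori, …) follows the same rule: add go- … -ori around the stem.
So zugudpip → gozugudpipori.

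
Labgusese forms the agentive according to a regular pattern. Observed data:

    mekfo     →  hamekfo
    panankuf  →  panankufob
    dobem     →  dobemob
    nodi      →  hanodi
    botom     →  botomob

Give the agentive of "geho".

"geho" ends in a vowel. The stems ending in a vowel (mekfo → hamekfo, nodi → hanodi) add the prefix ha-.
So geho → hageho.

hageho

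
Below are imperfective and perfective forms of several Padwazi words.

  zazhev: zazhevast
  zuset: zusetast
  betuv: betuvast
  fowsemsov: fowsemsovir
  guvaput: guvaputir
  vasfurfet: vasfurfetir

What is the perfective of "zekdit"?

zekditast

zazhev and fowsemsov both end in -v yet inflect differently (zazhevast, fowsemsovir), so the final letter is not what conditions the rule; the number of vowels is.
"zekdit" has 2 vowels. The stems with 2 vowels (zazhev → zazhevast, zuset → zusetast, betuv → betuvast) add -ast.
So zekdit → zekditast.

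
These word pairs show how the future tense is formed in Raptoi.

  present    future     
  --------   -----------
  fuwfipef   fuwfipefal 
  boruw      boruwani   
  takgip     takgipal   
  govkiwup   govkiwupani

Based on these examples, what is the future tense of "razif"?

govkiwup and takgip both end in -p yet inflect differently (govkiwupani, takgipal), so the final letter is not what conditions the rule; the last vowel is.
"razif" has last vowel 'i'. The one such stem in the data (takgip → takgipal) adds -al, so the same rule applies.
The other pattern: stems whose last vowel is 'u' add -ani.
So razif → razifal.

razifal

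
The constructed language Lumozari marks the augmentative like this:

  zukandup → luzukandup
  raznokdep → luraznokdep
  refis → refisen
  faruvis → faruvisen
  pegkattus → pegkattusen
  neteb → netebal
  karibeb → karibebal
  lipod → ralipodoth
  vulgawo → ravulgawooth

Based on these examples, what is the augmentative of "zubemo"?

razubemooth

zukandup and pegkattus both have last vowel 'u' yet inflect differently (luzukandup, pegkattusen), so the last vowel is not what conditions the rule; the final letter is.
"zubemo" ends in -o. The one such stem in the data (vulgawo → ravulgawooth) adds ra- … -oth around the stem, so the same rule applies.
The other patterns: stems ending in -p add the prefix lu-; stems ending in -s add -en; stems ending in -b add -al.
So zubemo → razubemooth.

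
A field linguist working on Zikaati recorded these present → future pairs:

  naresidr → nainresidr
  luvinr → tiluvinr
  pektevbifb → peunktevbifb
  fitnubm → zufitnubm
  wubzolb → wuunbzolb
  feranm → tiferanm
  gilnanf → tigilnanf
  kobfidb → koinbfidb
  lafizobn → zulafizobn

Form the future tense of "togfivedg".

toingfivedg

naresidr and luvinr both end in -r yet inflect differently (nainresidr, tiluvinr), so the final letter is not what conditions the rule; the second-to-last letter is.
"togfivedg" has second-to-last letter 'd'. The stems whose second-to-last letter is 'd' (naresidr → nainresidr, kobfidb → koinbfidb) insert -in- after the first vowel.
So togfivedg → toingfivedg.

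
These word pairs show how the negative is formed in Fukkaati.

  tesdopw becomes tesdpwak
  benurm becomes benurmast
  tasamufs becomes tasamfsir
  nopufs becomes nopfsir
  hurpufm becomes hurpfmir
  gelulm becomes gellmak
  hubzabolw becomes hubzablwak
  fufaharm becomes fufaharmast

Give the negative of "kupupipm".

kupuppmak

"kupupipm" has second-to-last letter 'p'. The one such stem in the data (tesdopw → tesdpwak) deletes the last vowel and adds -ak (as do gelulm, hubzabolw), so the same rule applies.
The other patterns: stems whose second-to-last letter is 'f' delete the last vowel and add -ir; stems whose second-to-last letter is 'r' add -ast.
So kupupipm → kupuppmak.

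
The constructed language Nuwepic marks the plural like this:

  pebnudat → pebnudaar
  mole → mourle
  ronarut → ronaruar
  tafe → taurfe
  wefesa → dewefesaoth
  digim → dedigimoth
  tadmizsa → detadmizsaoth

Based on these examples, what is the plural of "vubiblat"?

vubiblaar

"vubiblat" ends in -t. The stems ending in -t (ronarut → ronaruar, pebnudat → pebnudaar) drop the final letter and add -ar.
The other patterns: stems ending in -e insert -ur- after the first vowel; stems ending in -a or -m add de- … -oth around the stem.
So vubiblat → vubiblaar.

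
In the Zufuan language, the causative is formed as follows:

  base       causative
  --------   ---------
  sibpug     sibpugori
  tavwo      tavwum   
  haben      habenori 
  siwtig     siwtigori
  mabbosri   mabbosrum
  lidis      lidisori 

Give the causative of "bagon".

"bagon" ends in a consonant. The stems ending in a consonant (siwtig → siwtigori, lidis → lidisori, haben → habenori) add -ori.
The other pattern: stems ending in a vowel drop the final letter and add -um.
So bagon → bagonori.

bagonori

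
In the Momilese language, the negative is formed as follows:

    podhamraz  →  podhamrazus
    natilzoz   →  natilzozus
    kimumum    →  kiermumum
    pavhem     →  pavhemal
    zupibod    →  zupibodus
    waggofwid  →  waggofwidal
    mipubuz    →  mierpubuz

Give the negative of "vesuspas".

vesuspasus

podhamraz and mipubuz both end in -z yet inflect differently (podhamrazus, mierpubuz), so the final letter is not what conditions the rule; the last vowel is.
"vesuspas" has last vowel 'a'. The one such stem in the data (podhamraz → podhamrazus) adds -us, so the same rule applies.
So vesuspas → vesuspasus.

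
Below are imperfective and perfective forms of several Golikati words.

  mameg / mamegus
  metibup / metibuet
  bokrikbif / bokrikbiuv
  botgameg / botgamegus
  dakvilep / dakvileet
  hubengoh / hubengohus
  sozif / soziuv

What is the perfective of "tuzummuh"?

tuzummuhus

dakvilep and botgameg both have last vowel 'e' yet inflect differently (dakvileet, botgamegus), so the last vowel is not what conditions the rule; the final letter is.
"tuzummuh" ends in -h. The one such stem in the data (hubengoh → hubengohus) adds -us, so the same rule applies.
The other patterns: stems ending in -f drop the final letter and add -uv; stems ending in -p drop the final letter and add -et.
So tuzummuh → tuzummuhus.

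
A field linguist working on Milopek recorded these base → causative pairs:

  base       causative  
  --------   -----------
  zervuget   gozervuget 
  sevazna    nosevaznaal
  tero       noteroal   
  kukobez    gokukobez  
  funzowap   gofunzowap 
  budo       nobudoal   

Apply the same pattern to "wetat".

"wetat" ends in a consonant. The stems ending in a consonant (zervuget → gozervuget, funzowap → gofunzowap, kukobez → gokukobez) add the prefix go-.
So wetat → gowetat.

gowetat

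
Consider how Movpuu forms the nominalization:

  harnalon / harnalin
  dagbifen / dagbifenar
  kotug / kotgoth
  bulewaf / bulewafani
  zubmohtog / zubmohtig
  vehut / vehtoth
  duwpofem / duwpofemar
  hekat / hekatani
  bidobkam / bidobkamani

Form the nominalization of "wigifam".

hekat and vehut both end in -t yet inflect differently (hekatani, vehtoth), so the final letter is not what conditions the rule; the last vowel is.
"wigifam" has last vowel 'a'. The stems whose last vowel is 'a' (bidobkam → bidobkamani, bulewaf → bulewafani, hekat → hekatani) add -ani.
So wigifam → wigifamani.

wigifamani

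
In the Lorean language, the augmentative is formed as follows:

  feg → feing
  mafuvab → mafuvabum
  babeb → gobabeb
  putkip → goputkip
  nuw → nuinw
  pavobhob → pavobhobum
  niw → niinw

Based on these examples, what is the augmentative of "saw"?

sainw

babeb and mafuvab both end in -b yet inflect differently (gobabeb, mafuvabum), so the final letter is not what conditions the rule; the number of vowels is.
"saw" has 1 vowel. The stems with 1 vowel (niw → niinw, nuw → nuinw, feg → feing) insert -in- after the first vowel.
So saw → sainw.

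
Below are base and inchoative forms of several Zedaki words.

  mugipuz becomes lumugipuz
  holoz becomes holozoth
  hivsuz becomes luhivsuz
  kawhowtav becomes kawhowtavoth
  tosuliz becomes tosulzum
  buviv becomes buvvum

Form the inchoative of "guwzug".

luguwzug

tosuliz and mugipuz both end in -z yet inflect differently (tosulzum, lumugipuz), so the final letter is not what conditions the rule; the last vowel is.
"guwzug" has last vowel 'u'. The stems whose last vowel is 'u' (mugipuz → lumugipuz, hivsuz → luhivsuz) add the prefix lu-.
So guwzug → luguwzug.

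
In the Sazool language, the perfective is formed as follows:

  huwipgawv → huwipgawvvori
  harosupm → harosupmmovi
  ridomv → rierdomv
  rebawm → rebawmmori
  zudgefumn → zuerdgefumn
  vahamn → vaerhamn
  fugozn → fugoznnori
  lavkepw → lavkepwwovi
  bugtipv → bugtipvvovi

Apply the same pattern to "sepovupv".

ridomv and bugtipv both end in -v yet inflect differently (rierdomv, bugtipvvovi), so the final letter is not what conditions the rule; the second-to-last letter is.
"sepovupv" has second-to-last letter 'p'. The stems whose second-to-last letter is 'p' (lavkepw → lavkepwwovi, harosupm → harosupmmovi, bugtipv → bugtipvvovi) double the final consonant and add -ovi.
So sepovupv → sepovupvvovi.

sepovupvvovi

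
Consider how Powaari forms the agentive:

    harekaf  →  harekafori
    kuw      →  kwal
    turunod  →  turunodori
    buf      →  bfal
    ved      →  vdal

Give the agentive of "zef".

buf and harekaf both end in -f yet inflect differently (bfal, harekafori), so the final letter is not what conditions the rule; the number of vowels is.
"zef" has 1 vowel. The stems with 1 vowel (ved → vdal, buf → bfal, kuw → kwal) delete the last vowel and add -al.
So zef → zfal.

zfal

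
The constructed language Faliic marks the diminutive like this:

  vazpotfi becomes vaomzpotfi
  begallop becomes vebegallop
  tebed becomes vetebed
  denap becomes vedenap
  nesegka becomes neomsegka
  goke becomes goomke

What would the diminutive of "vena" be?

denap and nesegka both have last vowel 'a' yet inflect differently (vedenap, neomsegka), so the last vowel is not what conditions the rule; whether the stem ends in a vowel or a consonant is.
"vena" ends in a vowel. The stems ending in a vowel (vazpotfi → vaomzpotfi, nesegka → neomsegka, goke → goomke) insert -om- after the first vowel.
The other pattern: stems ending in a consonant add the prefix ve-.
So vena → veomna.

veomna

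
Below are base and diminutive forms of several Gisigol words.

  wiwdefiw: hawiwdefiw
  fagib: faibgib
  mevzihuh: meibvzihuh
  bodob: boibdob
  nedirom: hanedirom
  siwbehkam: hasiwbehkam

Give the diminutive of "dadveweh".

daibdveweh

nedirom and bodob both have last vowel 'o' yet inflect differently (hanedirom, boibdob), so the last vowel is not what conditions the rule; the final letter is.
"dadveweh" ends in -h. The one such stem in the data (mevzihuh → meibvzihuh) inserts -ib- after the first vowel (as do bodob, fagib), so the same rule applies.
So dadveweh → daibdveweh.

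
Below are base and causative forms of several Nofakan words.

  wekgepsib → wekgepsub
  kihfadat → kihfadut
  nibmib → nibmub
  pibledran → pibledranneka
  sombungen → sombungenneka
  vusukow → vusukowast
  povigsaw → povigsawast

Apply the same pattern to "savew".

savewast

kihfadat and pibledran both have last vowel 'a' yet inflect differently (kihfadut, pibledranneka), so the last vowel is not what conditions the rule; the final letter is.
"savew" ends in -w. The stems ending in -w (vusukow → vusukowast, povigsaw → povigsawast) add -ast.
The other patterns: stems ending in -b or -t change the last vowel to 'u'; stems ending in -n double the final consonant and add -eka.
So savew → savewast.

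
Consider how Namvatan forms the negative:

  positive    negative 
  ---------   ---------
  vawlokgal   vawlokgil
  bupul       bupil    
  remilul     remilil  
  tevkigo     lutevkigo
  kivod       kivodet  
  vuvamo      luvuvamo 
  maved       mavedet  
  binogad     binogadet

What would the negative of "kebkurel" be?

binogad and vawlokgal both have last vowel 'a' yet inflect differently (binogadet, vawlokgil), so the last vowel is not what conditions the rule; the final letter is.
"kebkurel" ends in -l. The stems ending in -l (remilul → remilil, bupul → bupil, vawlokgal → vawlokgil) change the last vowel to 'i'.
The other patterns: stems ending in -d add -et; stems ending in -o add the prefix lu-.
So kebkurel → kebkuril.

kebkuril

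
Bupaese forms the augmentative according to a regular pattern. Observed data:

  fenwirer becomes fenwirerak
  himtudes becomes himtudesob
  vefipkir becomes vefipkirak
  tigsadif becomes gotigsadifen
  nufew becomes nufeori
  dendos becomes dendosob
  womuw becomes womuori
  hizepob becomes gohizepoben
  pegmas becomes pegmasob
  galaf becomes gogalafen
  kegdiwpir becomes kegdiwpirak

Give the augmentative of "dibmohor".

nufew and fenwirer both have last vowel 'e' yet inflect differently (nufeori, fenwirerak), so the last vowel is not what conditions the rule; the final letter is.
"dibmohor" ends in -r. The stems ending in -r (fenwirer → fenwirerak, kegdiwpir → kegdiwpirak, vefipkir → vefipkirak) add -ak.
So dibmohor → dibmohorak.

dibmohorak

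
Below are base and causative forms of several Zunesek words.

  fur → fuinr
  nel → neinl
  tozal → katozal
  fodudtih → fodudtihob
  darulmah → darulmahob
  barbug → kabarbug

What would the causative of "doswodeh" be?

"doswodeh" has 3 vowels. The stems with 3 vowels (fodudtih → fodudtihob, darulmah → darulmahob) add -ob.
The other patterns: stems with 1 vowel insert -in- after the first vowel; stems with 2 vowels add the prefix ka-.
So doswodeh → doswodehob.

doswodehob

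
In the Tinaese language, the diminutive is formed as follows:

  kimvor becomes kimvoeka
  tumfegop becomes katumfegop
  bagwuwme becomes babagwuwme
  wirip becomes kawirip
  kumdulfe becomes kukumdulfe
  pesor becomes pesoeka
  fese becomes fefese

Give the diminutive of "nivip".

kimvor and tumfegop both have last vowel 'o' yet inflect differently (kimvoeka, katumfegop), so the last vowel is not what conditions the rule; the final letter is.
"nivip" ends in -p. The stems ending in -p (tumfegop → katumfegop, wirip → kawirip) add the prefix ka-.
The other patterns: stems ending in -e repeat the first consonant+vowel as a prefix; stems ending in -r drop the final letter and add -eka.
So nivip → kanivip.

kanivip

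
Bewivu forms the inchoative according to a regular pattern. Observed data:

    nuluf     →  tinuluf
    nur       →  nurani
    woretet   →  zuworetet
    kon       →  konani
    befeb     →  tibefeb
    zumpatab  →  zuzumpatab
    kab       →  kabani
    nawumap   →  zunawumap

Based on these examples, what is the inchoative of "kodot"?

kab and befeb both end in -b yet inflect differently (kabani, tibefeb), so the final letter is not what conditions the rule; the number of vowels is.
"kodot" has 2 vowels. The stems with 2 vowels (befeb → tibefeb, nuluf → tinuluf) add the prefix ti-.
So kodot → tikodot.

tikodot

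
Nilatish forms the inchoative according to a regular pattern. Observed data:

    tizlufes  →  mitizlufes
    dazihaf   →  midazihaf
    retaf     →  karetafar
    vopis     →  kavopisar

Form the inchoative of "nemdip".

vopis and tizlufes both end in -s yet inflect differently (kavopisar, mitizlufes), so the final letter is not what conditions the rule; the number of vowels is.
"nemdip" has 2 vowels. The stems with 2 vowels (vopis → kavopisar, retaf → karetafar) add ka- … -ar around the stem.
So nemdip → kanemdipar.

kanemdipar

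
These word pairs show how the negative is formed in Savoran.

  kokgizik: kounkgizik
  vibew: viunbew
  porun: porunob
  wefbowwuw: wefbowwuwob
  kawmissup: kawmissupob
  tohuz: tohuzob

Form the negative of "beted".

beunted

wefbowwuw and vibew both end in -w yet inflect differently (wefbowwuwob, viunbew), so the final letter is not what conditions the rule; the last vowel is.
"beted" has last vowel 'e'. The one such stem in the data (vibew → viunbew) inserts -un- after the first vowel (as does kokgizik), so the same rule applies.
So beted → beunted.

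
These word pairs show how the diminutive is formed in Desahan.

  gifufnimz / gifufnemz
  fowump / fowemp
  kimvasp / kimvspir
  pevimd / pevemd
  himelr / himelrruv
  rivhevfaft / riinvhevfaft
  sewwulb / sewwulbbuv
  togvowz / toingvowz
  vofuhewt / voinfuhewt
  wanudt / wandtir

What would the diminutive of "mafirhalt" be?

mafirhalttuv

gifufnimz and togvowz both end in -z yet inflect differently (gifufnemz, toingvowz), so the final letter is not what conditions the rule; the second-to-last letter is.
"mafirhalt" has second-to-last letter 'l'. The stems whose second-to-last letter is 'l' (himelr → himelrruv, sewwulb → sewwulbbuv) double the final consonant and add -uv.
So mafirhalt → mafirhalttuv.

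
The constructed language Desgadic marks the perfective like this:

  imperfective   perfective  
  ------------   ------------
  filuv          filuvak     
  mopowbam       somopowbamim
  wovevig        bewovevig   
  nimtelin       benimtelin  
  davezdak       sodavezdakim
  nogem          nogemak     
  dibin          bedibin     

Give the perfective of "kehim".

bekehim

mopowbam and nogem both end in -m yet inflect differently (somopowbamim, nogemak), so the final letter is not what conditions the rule; the last vowel is.
"kehim" has last vowel 'i'. The stems whose last vowel is 'i' (wovevig → bewovevig, dibin → bedibin, nimtelin → benimtelin) add the prefix be-.
So kehim → bekehim.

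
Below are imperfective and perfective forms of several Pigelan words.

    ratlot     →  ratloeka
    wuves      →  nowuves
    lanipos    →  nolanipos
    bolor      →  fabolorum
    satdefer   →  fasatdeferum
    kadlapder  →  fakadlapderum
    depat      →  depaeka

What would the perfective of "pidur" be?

fapidurum

"pidur" ends in -r. The stems ending in -r (kadlapder → fakadlapderum, bolor → fabolorum, satdefer → fasatdeferum) add fa- … -um around the stem.
The other patterns: stems ending in -t drop the final letter and add -eka; stems ending in -s add the prefix no-.
So pidur → fapidurum.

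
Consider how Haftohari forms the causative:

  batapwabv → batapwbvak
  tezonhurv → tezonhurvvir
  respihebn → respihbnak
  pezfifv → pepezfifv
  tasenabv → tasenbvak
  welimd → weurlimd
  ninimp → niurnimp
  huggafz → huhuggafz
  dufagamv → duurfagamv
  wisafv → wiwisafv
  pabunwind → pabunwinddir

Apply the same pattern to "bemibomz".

beurmibomz

pezfifv and dufagamv both end in -v yet inflect differently (pepezfifv, duurfagamv), so the final letter is not what conditions the rule; the second-to-last letter is.
"bemibomz" has second-to-last letter 'm'. The stems whose second-to-last letter is 'm' (ninimp → niurnimp, welimd → weurlimd, dufagamv → duurfagamv) insert -ur- after the first vowel.
So bemibomz → beurmibomz.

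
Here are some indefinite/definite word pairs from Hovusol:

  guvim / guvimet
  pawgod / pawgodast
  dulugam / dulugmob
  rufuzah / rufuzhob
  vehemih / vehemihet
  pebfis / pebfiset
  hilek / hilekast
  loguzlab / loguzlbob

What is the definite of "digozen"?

digozenast

rufuzah and vehemih both end in -h yet inflect differently (rufuzhob, vehemihet), so the final letter is not what conditions the rule; the last vowel is.
"digozen" has last vowel 'e'. The one such stem in the data (hilek → hilekast) adds -ast, so the same rule applies.
The other patterns: stems whose last vowel is 'a' delete the last vowel and add -ob; stems whose last vowel is 'i' add -et.
So digozen → digozenast.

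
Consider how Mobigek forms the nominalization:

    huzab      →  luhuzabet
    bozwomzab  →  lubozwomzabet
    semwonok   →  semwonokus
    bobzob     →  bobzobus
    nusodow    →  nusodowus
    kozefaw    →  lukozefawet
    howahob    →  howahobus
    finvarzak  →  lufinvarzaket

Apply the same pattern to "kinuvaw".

nusodow and kozefaw both end in -w yet inflect differently (nusodowus, lukozefawet), so the final letter is not what conditions the rule; the last vowel is.
"kinuvaw" has last vowel 'a'. The stems whose last vowel is 'a' (kozefaw → lukozefawet, huzab → luhuzabet, bozwomzab → lubozwomzabet) add lu- … -et around the stem.
The other pattern: stems whose last vowel is 'o' add -us.
So kinuvaw → lukinuvawet.

lukinuvawet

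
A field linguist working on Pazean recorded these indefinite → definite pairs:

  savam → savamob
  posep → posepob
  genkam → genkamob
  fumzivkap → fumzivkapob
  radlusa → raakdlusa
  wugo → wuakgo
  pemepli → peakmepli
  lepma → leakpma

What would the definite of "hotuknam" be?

hotuknamob

savam and radlusa both have last vowel 'a' yet inflect differently (savamob, raakdlusa), so the last vowel is not what conditions the rule; whether the stem ends in a vowel or a consonant is.
"hotuknam" ends in a consonant. The stems ending in a consonant (savam → savamob, posep → posepob, genkam → genkamob) add -ob.
So hotuknam → hotuknamob.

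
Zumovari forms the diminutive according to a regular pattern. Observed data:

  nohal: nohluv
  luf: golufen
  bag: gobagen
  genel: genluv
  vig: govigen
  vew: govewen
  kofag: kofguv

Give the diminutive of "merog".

merguv

bag and kofag both end in -g yet inflect differently (gobagen, kofguv), so the final letter is not what conditions the rule; the number of vowels is.
"merog" has 2 vowels. The stems with 2 vowels (nohal → nohluv, kofag → kofguv, genel → genluv) delete the last vowel and add -uv.
The other pattern: stems with 1 vowel add go- … -en around the stem.
So merog → merguv.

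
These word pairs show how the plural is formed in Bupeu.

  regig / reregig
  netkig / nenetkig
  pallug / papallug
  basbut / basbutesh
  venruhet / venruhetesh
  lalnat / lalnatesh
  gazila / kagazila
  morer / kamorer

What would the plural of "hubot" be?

hubotesh

pallug and basbut both have last vowel 'u' yet inflect differently (papallug, basbutesh), so the last vowel is not what conditions the rule; the final letter is.
"hubot" ends in -t. The stems ending in -t (basbut → basbutesh, venruhet → venruhetesh, lalnat → lalnatesh) add -esh.
The other patterns: stems ending in -g repeat the first consonant+vowel as a prefix; stems ending in -a or -r add the prefix ka-.
So hubot → hubotesh.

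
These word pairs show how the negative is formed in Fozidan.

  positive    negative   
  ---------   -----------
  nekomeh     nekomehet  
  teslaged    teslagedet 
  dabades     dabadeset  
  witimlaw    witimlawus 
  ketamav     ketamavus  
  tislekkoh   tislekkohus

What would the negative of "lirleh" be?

lirlehet

nekomeh and tislekkoh both end in -h yet inflect differently (nekomehet, tislekkohus), so the final letter is not what conditions the rule; the last vowel is.
"lirleh" has last vowel 'e'. The stems whose last vowel is 'e' (nekomeh → nekomehet, teslaged → teslagedet, dabades → dabadeset) add -et.
The other pattern: stems whose last vowel is 'a' or 'o' add -us.
So lirleh → lirlehet.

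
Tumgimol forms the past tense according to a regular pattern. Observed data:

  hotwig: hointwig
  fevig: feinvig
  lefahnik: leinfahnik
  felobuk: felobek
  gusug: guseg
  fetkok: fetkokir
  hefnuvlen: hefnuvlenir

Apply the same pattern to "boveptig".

boinveptig

lefahnik and felobuk both end in -k yet inflect differently (leinfahnik, felobek), so the final letter is not what conditions the rule; the last vowel is.
"boveptig" has last vowel 'i'. The stems whose last vowel is 'i' (hotwig → hointwig, fevig → feinvig, lefahnik → leinfahnik) insert -in- after the first vowel.
The other patterns: stems whose last vowel is 'u' change the last vowel to 'e'; stems whose last vowel is 'e' or 'o' add -ir.
So boveptig → boinveptig.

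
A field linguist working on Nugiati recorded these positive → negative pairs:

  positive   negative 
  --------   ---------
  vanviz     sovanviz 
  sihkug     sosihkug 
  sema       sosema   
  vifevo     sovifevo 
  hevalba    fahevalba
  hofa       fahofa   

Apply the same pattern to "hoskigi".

fahoskigi

"hoskigi" begins with h-. The stems beginning with h- (hevalba → fahevalba, hofa → fahofa) add the prefix fa-.
So hoskigi → fahoskigi.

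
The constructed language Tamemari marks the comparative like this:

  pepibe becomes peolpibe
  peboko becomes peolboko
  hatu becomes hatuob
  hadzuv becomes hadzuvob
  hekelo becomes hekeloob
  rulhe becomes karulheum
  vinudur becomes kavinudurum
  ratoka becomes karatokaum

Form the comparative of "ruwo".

"ruwo" begins with r-. The stems beginning with r- (rulhe → karulheum, ratoka → karatokaum) add ka- … -um around the stem.
So ruwo → karuwoum.

karuwoum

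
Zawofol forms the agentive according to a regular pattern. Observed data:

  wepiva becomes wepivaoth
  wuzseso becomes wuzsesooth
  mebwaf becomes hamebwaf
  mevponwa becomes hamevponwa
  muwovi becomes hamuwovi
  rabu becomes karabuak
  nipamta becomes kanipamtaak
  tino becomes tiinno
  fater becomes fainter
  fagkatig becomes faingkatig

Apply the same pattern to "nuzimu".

kanuzimuak

"nuzimu" begins with n-. The one such stem in the data (nipamta → kanipamtaak) adds ka- … -ak around the stem, so the same rule applies.
So nuzimu → kanuzimuak.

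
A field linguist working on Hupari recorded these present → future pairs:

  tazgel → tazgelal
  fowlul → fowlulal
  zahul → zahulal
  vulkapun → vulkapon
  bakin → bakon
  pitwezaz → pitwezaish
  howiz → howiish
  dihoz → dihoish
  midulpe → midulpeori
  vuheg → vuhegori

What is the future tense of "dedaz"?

fowlul and vulkapun both have last vowel 'u' yet inflect differently (fowlulal, vulkapon), so the last vowel is not what conditions the rule; the final letter is.
"dedaz" ends in -z. The stems ending in -z (pitwezaz → pitwezaish, howiz → howiish, dihoz → dihoish) drop the final letter and add -ish.
So dedaz → dedaish.

dedaish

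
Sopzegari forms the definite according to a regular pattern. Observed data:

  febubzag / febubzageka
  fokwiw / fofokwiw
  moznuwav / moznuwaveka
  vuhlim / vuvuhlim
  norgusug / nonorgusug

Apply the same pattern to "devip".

dedevip

febubzag and norgusug both end in -g yet inflect differently (febubzageka, nonorgusug), so the final letter is not what conditions the rule; the last vowel is.
"devip" has last vowel 'i'. The stems whose last vowel is 'i' (vuhlim → vuvuhlim, fokwiw → fofokwiw) repeat the first consonant+vowel as a prefix.
So devip → dedevip.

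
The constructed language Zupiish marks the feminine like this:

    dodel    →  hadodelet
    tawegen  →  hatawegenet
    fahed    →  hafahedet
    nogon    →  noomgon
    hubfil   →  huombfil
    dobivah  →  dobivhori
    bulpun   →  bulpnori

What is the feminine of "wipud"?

wipdori

"wipud" has last vowel 'u'. The one such stem in the data (bulpun → bulpnori) deletes the last vowel and adds -ori (as does dobivah), so the same rule applies.
The other patterns: stems whose last vowel is 'e' add ha- … -et around the stem; stems whose last vowel is 'i' or 'o' insert -om- after the first vowel.
So wipud → wipdori.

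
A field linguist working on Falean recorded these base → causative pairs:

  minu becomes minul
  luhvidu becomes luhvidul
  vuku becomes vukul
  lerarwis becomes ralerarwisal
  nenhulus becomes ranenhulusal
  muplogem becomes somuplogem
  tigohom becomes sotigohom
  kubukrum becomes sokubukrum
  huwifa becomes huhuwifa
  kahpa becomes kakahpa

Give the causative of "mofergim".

"mofergim" ends in -m. The stems ending in -m (muplogem → somuplogem, tigohom → sotigohom, kubukrum → sokubukrum) add the prefix so-.
So mofergim → somofergim.

somofergim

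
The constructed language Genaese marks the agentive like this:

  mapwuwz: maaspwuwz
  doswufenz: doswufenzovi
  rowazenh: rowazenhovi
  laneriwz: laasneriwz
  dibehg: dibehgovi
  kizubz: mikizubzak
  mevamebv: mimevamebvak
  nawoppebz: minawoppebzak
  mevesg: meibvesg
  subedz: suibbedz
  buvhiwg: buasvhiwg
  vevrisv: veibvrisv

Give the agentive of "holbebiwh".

"holbebiwh" has second-to-last letter 'w'. The stems whose second-to-last letter is 'w' (buvhiwg → buasvhiwg, laneriwz → laasneriwz, mapwuwz → maaspwuwz) insert -as- after the first vowel.
So holbebiwh → hoaslbebiwh.

hoaslbebiwh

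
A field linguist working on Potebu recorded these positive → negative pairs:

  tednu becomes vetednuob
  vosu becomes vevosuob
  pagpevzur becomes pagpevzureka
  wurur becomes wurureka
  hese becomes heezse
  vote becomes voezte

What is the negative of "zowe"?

tednu and pagpevzur both have last vowel 'u' yet inflect differently (vetednuob, pagpevzureka), so the last vowel is not what conditions the rule; the final letter is.
"zowe" ends in -e. The stems ending in -e (hese → heezse, vote → voezte) insert -ez- after the first vowel.
So zowe → zoezwe.

zoezwe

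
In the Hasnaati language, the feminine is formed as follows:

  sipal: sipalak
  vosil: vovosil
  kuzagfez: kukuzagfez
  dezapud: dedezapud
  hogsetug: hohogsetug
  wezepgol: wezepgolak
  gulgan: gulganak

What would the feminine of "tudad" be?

tudadak

wezepgol and vosil both end in -l yet inflect differently (wezepgolak, vovosil), so the final letter is not what conditions the rule; the last vowel is.
"tudad" has last vowel 'a'. The stems whose last vowel is 'a' (gulgan → gulganak, sipal → sipalak) add -ak.
The other pattern: stems whose last vowel is 'e', 'i' or 'u' repeat the first consonant+vowel as a prefix.
So tudad → tudadak.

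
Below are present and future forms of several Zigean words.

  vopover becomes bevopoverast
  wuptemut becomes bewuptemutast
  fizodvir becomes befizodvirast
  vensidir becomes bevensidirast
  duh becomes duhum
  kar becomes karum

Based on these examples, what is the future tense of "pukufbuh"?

bepukufbuhast

vopover and kar both end in -r yet inflect differently (bevopoverast, karum), so the final letter is not what conditions the rule; the number of vowels is.
"pukufbuh" has 3 vowels. The stems with 3 vowels (vopover → bevopoverast, wuptemut → bewuptemutast, fizodvir → befizodvirast) add be- … -ast around the stem.
So pukufbuh → bepukufbuhast.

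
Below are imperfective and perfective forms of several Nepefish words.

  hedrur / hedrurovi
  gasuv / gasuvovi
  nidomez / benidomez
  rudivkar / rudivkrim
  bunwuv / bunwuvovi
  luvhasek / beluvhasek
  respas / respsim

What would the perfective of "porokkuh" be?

hedrur and rudivkar both end in -r yet inflect differently (hedrurovi, rudivkrim), so the final letter is not what conditions the rule; the last vowel is.
"porokkuh" has last vowel 'u'. The stems whose last vowel is 'u' (hedrur → hedrurovi, gasuv → gasuvovi, bunwuv → bunwuvovi) add -ovi.
The other patterns: stems whose last vowel is 'a' delete the last vowel and add -im; stems whose last vowel is 'e' add the prefix be-.
So porokkuh → porokkuhovi.

porokkuhovi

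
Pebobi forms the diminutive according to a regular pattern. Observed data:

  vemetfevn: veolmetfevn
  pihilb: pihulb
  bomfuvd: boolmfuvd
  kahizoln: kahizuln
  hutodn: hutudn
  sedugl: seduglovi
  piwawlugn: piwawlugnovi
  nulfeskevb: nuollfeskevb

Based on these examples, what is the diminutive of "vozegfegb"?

vozegfegbovi

vemetfevn and piwawlugn both end in -n yet inflect differently (veolmetfevn, piwawlugnovi), so the final letter is not what conditions the rule; the second-to-last letter is.
"vozegfegb" has second-to-last letter 'g'. The stems whose second-to-last letter is 'g' (sedugl → seduglovi, piwawlugn → piwawlugnovi) add -ovi.
The other patterns: stems whose second-to-last letter is 'v' insert -ol- after the first vowel; stems whose second-to-last letter is 'd' or 'l' change the last vowel to 'u'.
So vozegfegb → vozegfegbovi.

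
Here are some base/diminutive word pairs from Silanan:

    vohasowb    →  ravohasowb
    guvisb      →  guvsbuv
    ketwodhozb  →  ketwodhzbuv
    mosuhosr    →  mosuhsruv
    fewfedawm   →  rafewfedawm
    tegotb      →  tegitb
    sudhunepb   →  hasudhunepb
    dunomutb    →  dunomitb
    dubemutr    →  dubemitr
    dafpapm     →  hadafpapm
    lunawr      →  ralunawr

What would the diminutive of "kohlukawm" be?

"kohlukawm" has second-to-last letter 'w'. The stems whose second-to-last letter is 'w' (lunawr → ralunawr, vohasowb → ravohasowb, fewfedawm → rafewfedawm) add the prefix ra-.
So kohlukawm → rakohlukawm.

rakohlukawm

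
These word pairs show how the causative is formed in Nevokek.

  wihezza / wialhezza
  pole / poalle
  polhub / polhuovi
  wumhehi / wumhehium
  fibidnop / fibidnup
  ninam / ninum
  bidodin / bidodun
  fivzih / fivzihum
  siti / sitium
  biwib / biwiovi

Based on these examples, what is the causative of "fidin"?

biwib and fivzih both have last vowel 'i' yet inflect differently (biwiovi, fivzihum), so the last vowel is not what conditions the rule; the final letter is.
"fidin" ends in -n. The one such stem in the data (bidodin → bidodun) changes the last vowel to 'u' (as do ninam, fibidnop), so the same rule applies.
The other patterns: stems ending in -a or -e insert -al- after the first vowel; stems ending in -b drop the final letter and add -ovi; stems ending in -h or -i add -um.
So fidin → fidun.

fidun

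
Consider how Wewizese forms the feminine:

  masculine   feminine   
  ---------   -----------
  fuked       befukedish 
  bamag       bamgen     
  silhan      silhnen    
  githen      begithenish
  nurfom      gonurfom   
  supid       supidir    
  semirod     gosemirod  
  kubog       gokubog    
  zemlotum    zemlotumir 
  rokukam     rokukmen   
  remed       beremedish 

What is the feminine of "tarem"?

betaremish

fuked and semirod both end in -d yet inflect differently (befukedish, gosemirod), so the final letter is not what conditions the rule; the last vowel is.
"tarem" has last vowel 'e'. The stems whose last vowel is 'e' (fuked → befukedish, githen → begithenish, remed → beremedish) add be- … -ish around the stem.
The other patterns: stems whose last vowel is 'o' add the prefix go-; stems whose last vowel is 'a' delete the last vowel and add -en; stems whose last vowel is 'i' or 'u' add -ir.
So tarem → betaremish.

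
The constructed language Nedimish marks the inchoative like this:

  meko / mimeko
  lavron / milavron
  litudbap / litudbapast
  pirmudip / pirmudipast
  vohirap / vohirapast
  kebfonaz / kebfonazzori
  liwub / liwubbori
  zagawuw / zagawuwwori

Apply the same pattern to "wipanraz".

wipanrazzori

litudbap and kebfonaz both have last vowel 'a' yet inflect differently (litudbapast, kebfonazzori), so the last vowel is not what conditions the rule; the final letter is.
"wipanraz" ends in -z. The one such stem in the data (kebfonaz → kebfonazzori) doubles the final consonant and adds -ori (as do liwub, zagawuw), so the same rule applies.
So wipanraz → wipanrazzori.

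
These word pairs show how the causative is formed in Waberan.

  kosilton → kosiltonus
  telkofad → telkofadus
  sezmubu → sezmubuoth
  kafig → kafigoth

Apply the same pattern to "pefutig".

kafig and kosilton both begin with k- yet inflect differently (kafigoth, kosiltonus), so the first letter is not what conditions the rule; the final letter is.
"pefutig" ends in -g. The one such stem in the data (kafig → kafigoth) adds -oth, so the same rule applies.
So pefutig → pefutigoth.

pefutigoth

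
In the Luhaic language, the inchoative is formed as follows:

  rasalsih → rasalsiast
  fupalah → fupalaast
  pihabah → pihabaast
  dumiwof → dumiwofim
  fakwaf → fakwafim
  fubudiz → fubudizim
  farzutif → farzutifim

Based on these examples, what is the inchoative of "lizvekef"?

lizvekefim

fupalah and fakwaf both have last vowel 'a' yet inflect differently (fupalaast, fakwafim), so the last vowel is not what conditions the rule; the final letter is.
"lizvekef" ends in -f. The stems ending in -f (dumiwof → dumiwofim, fakwaf → fakwafim, farzutif → farzutifim) add -im.
The other pattern: stems ending in -h drop the final letter and add -ast.
So lizvekef → lizvekefim.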